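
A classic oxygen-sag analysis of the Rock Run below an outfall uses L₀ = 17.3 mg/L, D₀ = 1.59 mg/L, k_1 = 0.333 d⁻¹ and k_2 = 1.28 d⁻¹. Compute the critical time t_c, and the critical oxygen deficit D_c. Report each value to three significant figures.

t_c ≈ 1.10 d; D_c ≈ 3.12 mg/L

At the critical point dD/dt = 0, so k_1 L₀ e^(−k_1 t) = k_2 D. Substituting D(t) from the Streeter–Phelps equation and solving for t gives
t_c = ln[(k_2/k_1)(1 − D₀(k_2−k_1)/(k_1 L₀))] / (k_2−k_1).
Here k_2−k_1 = 0.9470 d⁻¹ and 1 − D₀(k_2−k_1)/(k_1 L₀) = 1 − 1.59×0.9470/(0.333×17.3) = 0.7386, so
t_c = ln(3.844 × 0.7386) / 0.9470 = 1.044 / 0.9470 = 1.102 d.
D_c = (k_1/k_2) L₀ e^(−k_1 t_c) = (0.333/1.28) × 17.3 × e^(−0.333×1.102) = 0.2602 × 17.3 × 0.6929 = 3.118 mg/L.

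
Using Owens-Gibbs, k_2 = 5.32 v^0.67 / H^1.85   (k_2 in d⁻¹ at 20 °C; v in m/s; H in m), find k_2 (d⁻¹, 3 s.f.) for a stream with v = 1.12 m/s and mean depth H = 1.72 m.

k_2 ≈ 2.10 d⁻¹

k_2 = 5.32 × 1.12^0.67 / 1.72^1.85 = 5.32 × 1.079 / 2.727 = 2.105 d⁻¹.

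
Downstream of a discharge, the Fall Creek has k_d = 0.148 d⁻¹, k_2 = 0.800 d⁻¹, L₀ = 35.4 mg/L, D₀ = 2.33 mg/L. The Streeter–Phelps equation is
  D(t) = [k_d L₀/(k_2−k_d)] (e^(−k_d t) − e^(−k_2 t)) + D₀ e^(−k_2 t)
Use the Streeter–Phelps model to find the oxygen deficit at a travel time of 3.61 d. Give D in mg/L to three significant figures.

D ≈ 4.39 mg/L

k_d L₀/(k_2−k_d) = 0.148×35.4/(0.800−0.148) = 5.239/0.6520 = 8.036 mg/L.
e^(−k_d t) = e^(−0.148×3.610) = 0.5861; e^(−k_2 t) = e^(−0.800×3.610) = 0.05569.
D = 8.036 × (0.5861 − 0.05569) + 2.33 × 0.05569 = 4.262 + 0.1298 = 4.392 mg/L.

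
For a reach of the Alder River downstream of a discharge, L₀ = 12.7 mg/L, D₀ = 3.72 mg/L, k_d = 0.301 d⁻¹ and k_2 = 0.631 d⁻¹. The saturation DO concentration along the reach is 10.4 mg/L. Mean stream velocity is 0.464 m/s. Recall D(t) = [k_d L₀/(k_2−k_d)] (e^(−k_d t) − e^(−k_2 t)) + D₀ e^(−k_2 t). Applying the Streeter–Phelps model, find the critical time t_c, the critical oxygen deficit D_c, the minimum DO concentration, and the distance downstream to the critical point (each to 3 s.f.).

t_c ≈ 1.07 d; D_c ≈ 4.39 mg/L; min DO ≈ 6.01 mg/L; x_c ≈ 42.9 km

t_c = [1/(k_2−k_d)] ln[(k_2/k_d)(1 − D₀(k_2−k_d)/(k_d L₀))]
= [1/(0.631−0.301)] ln[(0.631/0.301)(1 − 3.72×0.3300/(0.301×12.7))]
= (1/0.3300) ln[2.096 × 0.6789] = 3.030 × ln(1.423) = 3.030 × 0.3529 = 1.069 d.
L(t_c) = L₀ e^(−k_d t_c) = 12.7 × 0.7248 = 9.205 mg/L, and at the critical point k_2 D_c = k_d L, so D_c = (0.301/0.631) × 9.205 = 4.391 mg/L.
Minimum DO = C_s − D_c = 10.4 − 4.391 = 6.009 mg/L.
x_c = v t_c = 0.464 m/s × 1.069 d × 86400 s/d = 42870 m ≈ 42.9 km.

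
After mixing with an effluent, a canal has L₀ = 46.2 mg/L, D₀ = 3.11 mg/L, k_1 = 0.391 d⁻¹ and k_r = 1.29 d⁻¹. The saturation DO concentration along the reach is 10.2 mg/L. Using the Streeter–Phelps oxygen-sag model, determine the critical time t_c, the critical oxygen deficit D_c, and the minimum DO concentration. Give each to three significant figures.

t_c ≈ 1.14 d; D_c ≈ 8.96 mg/L; min DO ≈ 1.24 mg/L

t_c = [1/(k_r−k_1)] ln[(k_r/k_1)(1 − D₀(k_r−k_1)/(k_1 L₀))]
= [1/(1.29−0.391)] ln[(1.29/0.391)(1 − 3.11×0.8990/(0.391×46.2))]
= (1/0.8990) ln[3.299 × 0.8452] = 1.112 × ln(2.789) = 1.112 × 1.026 = 1.141 d.
D_c = (k_1/k_r) L₀ e^(−k_1 t_c) = (0.391/1.29) × 46.2 × e^(−0.391×1.141) = 0.3031 × 46.2 × 0.6402 = 8.964 mg/L.
Minimum DO = C_s − D_c = 10.2 − 8.964 = 1.236 mg/L.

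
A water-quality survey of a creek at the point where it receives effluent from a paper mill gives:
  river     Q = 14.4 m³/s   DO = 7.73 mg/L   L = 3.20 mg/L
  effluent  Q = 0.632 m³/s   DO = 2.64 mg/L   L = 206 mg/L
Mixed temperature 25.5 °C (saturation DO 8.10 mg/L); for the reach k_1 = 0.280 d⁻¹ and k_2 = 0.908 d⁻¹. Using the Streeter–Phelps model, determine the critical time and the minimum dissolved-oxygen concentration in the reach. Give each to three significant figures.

Mixed DO = (14.4×7.73 + 0.632×2.64)/(14.4+0.632) = 113.0/15.03 = 7.516 mg/L.
Mixed L₀ = (14.4×3.20 + 0.632×206)/(15.03) = 176.3/15.03 = 11.73 mg/L.
Initial deficit D₀ = C_s − DO₀ = 8.10 − 7.516 = 0.5840 mg/L.
t_c = (1/0.6280) ln[(0.908/0.280)(1 − 0.5840×0.6280/(0.280×11.73))] = 1.592 × ln(2.881) = 1.685 d.
D_c = (0.280/0.908) × 11.73 × e^(−0.280×1.685) = 0.3084 × 11.73 × 0.6239 = 2.256 mg/L.
Minimum DO = 8.10 − 2.256 = 5.844 mg/L.

t_c ≈ 1.68 d; minimum DO ≈ 5.84 mg/L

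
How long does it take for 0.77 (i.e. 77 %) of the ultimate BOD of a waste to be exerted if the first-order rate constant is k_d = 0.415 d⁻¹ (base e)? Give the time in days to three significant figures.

t ≈ 3.54 d

y/L₀ = 1 − e^(−k_d t) = 0.77 ⇒ e^(−k_d t) = 0.230
t = −ln(0.230) / 0.415 = 1.470 / 0.415 = 3.541 d.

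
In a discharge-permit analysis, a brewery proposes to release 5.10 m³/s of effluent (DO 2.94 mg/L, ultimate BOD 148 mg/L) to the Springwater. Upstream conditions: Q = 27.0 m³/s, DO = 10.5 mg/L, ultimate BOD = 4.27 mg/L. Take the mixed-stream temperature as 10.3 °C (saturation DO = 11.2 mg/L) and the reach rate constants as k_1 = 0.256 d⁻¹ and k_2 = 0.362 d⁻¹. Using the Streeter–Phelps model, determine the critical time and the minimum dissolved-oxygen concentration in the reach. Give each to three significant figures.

Mixed DO = (27.0×10.5 + 5.10×2.94)/(27.0+5.10) = 298.5/32.10 = 9.299 mg/L.
Mixed L₀ = (27.0×4.27 + 5.10×148)/(32.10) = 870.1/32.10 = 27.11 mg/L.
Initial deficit D₀ = C_s − DO₀ = 11.2 − 9.299 = 1.901 mg/L.
t_c = (1/0.1060) ln[(0.362/0.256)(1 − 1.901×0.1060/(0.256×27.11))] = 9.434 × ln(1.373) = 2.991 d.
D_c = (0.256/0.362) × 27.11 × e^(−0.256×2.991) = 0.7072 × 27.11 × 0.4651 = 8.915 mg/L.
Minimum DO = 11.2 − 8.915 = 2.285 mg/L.

t_c ≈ 2.99 d; minimum DO ≈ 2.29 mg/L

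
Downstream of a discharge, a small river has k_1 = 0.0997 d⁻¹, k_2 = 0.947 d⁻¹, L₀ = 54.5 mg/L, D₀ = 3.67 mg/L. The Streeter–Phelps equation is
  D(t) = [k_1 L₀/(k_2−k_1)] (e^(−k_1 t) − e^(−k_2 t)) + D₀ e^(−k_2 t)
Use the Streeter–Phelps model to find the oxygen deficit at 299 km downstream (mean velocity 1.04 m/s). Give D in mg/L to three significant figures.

D ≈ 4.48 mg/L

Travel time t = x/v = 299 km / (1.04 m/s) = 299000 m / 1.04 m/s = 287500 s = 3.328 d.
k_1 L₀/(k_2−k_1) = 0.0997×54.5/(0.947−0.0997) = 5.434/0.8473 = 6.413 mg/L.
e^(−k_1 t) = e^(−0.0997×3.328) = 0.7177; e^(−k_2 t) = e^(−0.947×3.328) = 0.04280.
D = 6.413 × (0.7177 − 0.04280) + 3.67 × 0.04280 = 4.328 + 0.1571 = 4.485 mg/L.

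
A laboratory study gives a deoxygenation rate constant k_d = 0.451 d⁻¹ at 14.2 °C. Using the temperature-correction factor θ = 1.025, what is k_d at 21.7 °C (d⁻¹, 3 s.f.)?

k_d(T₂) = k_d(T₁) · θ^(T₂−T₁) = 0.451 × 1.025^(21.7−14.2)
= 0.451 × 1.025^7.50 = 0.451 × 1.203 = 0.5428 d⁻¹.

k_d ≈ 0.543 d⁻¹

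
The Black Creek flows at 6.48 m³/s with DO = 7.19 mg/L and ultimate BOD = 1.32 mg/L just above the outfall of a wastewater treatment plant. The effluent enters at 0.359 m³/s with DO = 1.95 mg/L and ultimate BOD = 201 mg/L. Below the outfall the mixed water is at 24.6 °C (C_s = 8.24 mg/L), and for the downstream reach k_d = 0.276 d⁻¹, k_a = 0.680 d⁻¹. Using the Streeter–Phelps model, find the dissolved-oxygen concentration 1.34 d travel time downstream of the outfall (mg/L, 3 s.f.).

DO ≈ 5.38 mg/L

Mixed DO = (6.48×7.19 + 0.359×1.95)/(6.48+0.359) = 47.29/6.839 = 6.915 mg/L.
Mixed L₀ = (6.48×1.32 + 0.359×201)/(6.839) = 80.71/6.839 = 11.80 mg/L.
Initial deficit D₀ = C_s − DO₀ = 8.24 − 6.915 = 1.325 mg/L.
D(1.34) = [0.276×11.80/(0.680−0.276)](e^(−0.276×1.34) − e^(−0.680×1.34)) + 1.325 e^(−0.680×1.34)
= 8.063 × (0.6908 − 0.4020) + 1.325 × 0.4020 = 2.861 mg/L.
DO = 8.24 − 2.861 = 5.379 mg/L.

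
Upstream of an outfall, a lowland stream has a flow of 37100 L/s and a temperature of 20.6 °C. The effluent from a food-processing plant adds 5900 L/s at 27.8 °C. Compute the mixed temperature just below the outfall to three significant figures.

Flow-weighted mixing: C = (Q_r C_r + Q_w C_w)/(Q_r + Q_w)
= (37100×20.6 + 5900×27.8)/(37100 + 5900) = 928300/43000 = 21.59 °C.

21.6 °C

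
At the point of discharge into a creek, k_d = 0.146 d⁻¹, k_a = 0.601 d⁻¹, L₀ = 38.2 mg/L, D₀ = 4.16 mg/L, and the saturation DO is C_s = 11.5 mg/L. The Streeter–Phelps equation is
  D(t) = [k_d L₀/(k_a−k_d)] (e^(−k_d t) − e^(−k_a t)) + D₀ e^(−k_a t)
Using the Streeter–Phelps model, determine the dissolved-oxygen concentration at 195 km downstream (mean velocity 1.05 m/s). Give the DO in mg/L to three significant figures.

DO ≈ 4.77 mg/L

Travel time t = x/v = 195 km / (1.05 m/s) = 195000 m / 1.05 m/s = 185700 s = 2.149 d.
k_d L₀/(k_a−k_d) = 0.146×38.2/(0.601−0.146) = 5.577/0.4550 = 12.26 mg/L.
e^(−k_d t) = e^(−0.146×2.149) = 0.7306; e^(−k_a t) = e^(−0.601×2.149) = 0.2748.
D = 12.26 × (0.7306 − 0.2748) + 4.16 × 0.2748 = 5.588 + 1.143 = 6.731 mg/L.
DO = C_s − D = 11.5 − 6.731 = 4.769 mg/L.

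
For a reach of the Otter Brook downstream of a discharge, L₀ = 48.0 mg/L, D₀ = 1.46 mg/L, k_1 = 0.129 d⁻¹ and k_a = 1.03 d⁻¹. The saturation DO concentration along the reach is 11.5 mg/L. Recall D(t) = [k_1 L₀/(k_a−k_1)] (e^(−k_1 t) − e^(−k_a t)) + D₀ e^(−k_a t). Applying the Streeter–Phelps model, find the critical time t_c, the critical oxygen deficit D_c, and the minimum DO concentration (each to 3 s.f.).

t_c ≈ 2.04 d; D_c ≈ 4.62 mg/L; min DO ≈ 6.88 mg/L

At the critical point dD/dt = 0, so k_1 L₀ e^(−k_1 t) = k_a D. Substituting D(t) from the Streeter–Phelps equation and solving for t gives
t_c = ln[(k_a/k_1)(1 − D₀(k_a−k_1)/(k_1 L₀))] / (k_a−k_1).
Here k_a−k_1 = 0.9010 d⁻¹ and 1 − D₀(k_a−k_1)/(k_1 L₀) = 1 − 1.46×0.9010/(0.129×48.0) = 0.7876, so
t_c = ln(7.984 × 0.7876) / 0.9010 = 1.839 / 0.9010 = 2.041 d.
L(t_c) = L₀ e^(−k_1 t_c) = 48.0 × 0.7685 = 36.89 mg/L, and at the critical point k_a D_c = k_1 L, so D_c = (0.129/1.03) × 36.89 = 4.620 mg/L.
Minimum DO = C_s − D_c = 11.5 − 4.620 = 6.880 mg/L.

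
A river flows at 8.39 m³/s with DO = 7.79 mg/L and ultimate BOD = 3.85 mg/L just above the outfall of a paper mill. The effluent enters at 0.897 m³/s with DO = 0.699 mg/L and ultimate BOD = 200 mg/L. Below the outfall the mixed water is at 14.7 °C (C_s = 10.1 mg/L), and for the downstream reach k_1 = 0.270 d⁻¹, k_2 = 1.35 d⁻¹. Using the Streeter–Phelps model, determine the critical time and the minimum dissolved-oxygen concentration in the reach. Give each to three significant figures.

t_c ≈ 0.800 d; minimum DO ≈ 6.43 mg/L

Mixed DO = (8.39×7.79 + 0.897×0.699)/(8.39+0.897) = 65.99/9.287 = 7.105 mg/L.
Mixed L₀ = (8.39×3.85 + 0.897×200)/(9.287) = 211.7/9.287 = 22.80 mg/L.
Initial deficit D₀ = C_s − DO₀ = 10.1 − 7.105 = 2.995 mg/L.
t_c = (1/1.080) ln[(1.35/0.270)(1 − 2.995×1.080/(0.270×22.80))] = 0.9259 × ln(2.372) = 0.7999 d.
D_c = (0.270/1.35) × 22.80 × e^(−0.270×0.7999) = 0.2000 × 22.80 × 0.8058 = 3.674 mg/L.
Minimum DO = 10.1 − 3.674 = 6.426 mg/L.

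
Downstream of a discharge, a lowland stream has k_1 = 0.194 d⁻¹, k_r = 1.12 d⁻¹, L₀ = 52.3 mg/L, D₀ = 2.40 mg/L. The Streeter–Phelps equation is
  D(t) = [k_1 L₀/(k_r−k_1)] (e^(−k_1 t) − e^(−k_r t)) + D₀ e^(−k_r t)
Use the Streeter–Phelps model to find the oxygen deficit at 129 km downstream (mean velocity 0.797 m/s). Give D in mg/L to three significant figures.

D ≈ 6.57 mg/L

Travel time t = x/v = 129 km / (0.797 m/s) = 129000 m / 0.797 m/s = 161900 s = 1.873 d.
k_1 L₀/(k_r−k_1) = 0.194×52.3/(1.12−0.194) = 10.15/0.9260 = 10.96 mg/L.
e^(−k_1 t) = e^(−0.194×1.873) = 0.6953; e^(−k_r t) = e^(−1.12×1.873) = 0.1227.
D = 10.96 × (0.6953 − 0.1227) + 2.40 × 0.1227 = 6.274 + 0.2944 = 6.568 mg/L.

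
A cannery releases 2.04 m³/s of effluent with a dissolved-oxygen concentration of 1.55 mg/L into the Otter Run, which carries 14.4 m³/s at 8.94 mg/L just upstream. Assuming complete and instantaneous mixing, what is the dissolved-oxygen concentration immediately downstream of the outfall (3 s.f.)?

8.02 mg/L

Flow-weighted mixing: C = (Q_r C_r + Q_w C_w)/(Q_r + Q_w)
= (14.4×8.94 + 2.04×1.55)/(14.4 + 2.04) = 131.9/16.44 = 8.023 mg/L.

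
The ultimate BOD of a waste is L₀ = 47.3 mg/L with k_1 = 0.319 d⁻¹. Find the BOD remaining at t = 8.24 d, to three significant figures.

L_t = L₀ e^(−k_1 t) = 47.3 × e^(−0.319×8.24) = 47.3 × 0.07218 = 3.414 mg/L.

L ≈ 3.41 mg/L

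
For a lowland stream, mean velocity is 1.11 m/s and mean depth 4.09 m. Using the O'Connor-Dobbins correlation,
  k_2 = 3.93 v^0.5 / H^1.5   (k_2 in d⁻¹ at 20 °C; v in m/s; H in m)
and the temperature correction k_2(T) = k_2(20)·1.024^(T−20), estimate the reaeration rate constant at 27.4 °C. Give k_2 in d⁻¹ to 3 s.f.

k_2 ≈ 0.597 d⁻¹

k_2(20) = 3.93 × 1.11^0.5 / 4.09^1.5 = 3.93 × 1.054 / 8.272 = 0.5006 d⁻¹.
k_2(27.4) = 0.5006 × 1.024^(27.4−20) = 0.5006 × 1.192 = 0.5966 d⁻¹.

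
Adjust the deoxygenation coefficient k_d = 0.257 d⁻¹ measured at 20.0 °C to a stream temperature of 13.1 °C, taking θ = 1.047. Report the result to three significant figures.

k_d ≈ 0.187 d⁻¹

k_d(T₂) = k_d(T₁) · θ^(T₂−T₁) = 0.257 × 1.047^(13.1−20.0)
= 0.257 × 1.047^-6.90 = 0.257 × 0.7284 = 0.1872 d⁻¹.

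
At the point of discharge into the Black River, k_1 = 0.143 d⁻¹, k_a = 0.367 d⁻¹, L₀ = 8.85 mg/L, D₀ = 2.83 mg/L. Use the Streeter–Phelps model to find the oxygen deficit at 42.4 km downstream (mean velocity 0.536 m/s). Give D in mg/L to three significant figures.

Travel time t = x/v = 42.4 km / (0.536 m/s) = 42400 m / 0.536 m/s = 79100 s = 0.9156 d.
k_1 L₀/(k_a−k_1) = 0.143×8.85/(0.367−0.143) = 1.266/0.2240 = 5.650 mg/L.
e^(−k_1 t) = e^(−0.143×0.9156) = 0.8773; e^(−k_a t) = e^(−0.367×0.9156) = 0.7146.
D = 5.650 × (0.8773 − 0.7146) + 2.83 × 0.7146 = 0.9190 + 2.022 = 2.941 mg/L.

D ≈ 2.94 mg/L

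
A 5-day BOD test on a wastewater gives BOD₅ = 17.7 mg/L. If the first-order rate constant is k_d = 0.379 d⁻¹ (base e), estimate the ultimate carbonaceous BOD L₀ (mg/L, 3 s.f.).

L₀ ≈ 20.8 mg/L

BOD₅ = L₀(1 − e^(−5k_d)) ⇒ L₀ = BOD₅ / (1 − e^(−5×0.379))
= 17.7 / (1 − 0.1503) = 17.7 / 0.8497 = 20.83 mg/L.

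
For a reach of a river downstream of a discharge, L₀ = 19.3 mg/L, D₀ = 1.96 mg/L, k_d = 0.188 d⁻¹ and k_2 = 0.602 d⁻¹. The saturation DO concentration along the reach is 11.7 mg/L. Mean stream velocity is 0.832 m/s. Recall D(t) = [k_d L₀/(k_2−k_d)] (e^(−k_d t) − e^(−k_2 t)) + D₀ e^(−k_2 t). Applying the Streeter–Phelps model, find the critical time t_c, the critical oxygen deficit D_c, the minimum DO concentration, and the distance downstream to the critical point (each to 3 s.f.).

t_c = [1/(k_2−k_d)] ln[(k_2/k_d)(1 − D₀(k_2−k_d)/(k_d L₀))]
= [1/(0.602−0.188)] ln[(0.602/0.188)(1 − 1.96×0.4140/(0.188×19.3))]
= (1/0.4140) ln[3.202 × 0.7764] = 2.415 × ln(2.486) = 2.415 × 0.9107 = 2.200 d.
L(t_c) = L₀ e^(−k_d t_c) = 19.3 × 0.6613 = 12.76 mg/L, and at the critical point k_2 D_c = k_d L, so D_c = (0.188/0.602) × 12.76 = 3.986 mg/L.
Minimum DO = C_s − D_c = 11.7 − 3.986 = 7.714 mg/L.
x_c = v t_c = 0.832 m/s × 2.200 d × 86400 s/d = 158100 m ≈ 158 km.

t_c ≈ 2.20 d; D_c ≈ 3.99 mg/L; min DO ≈ 7.71 mg/L; x_c ≈ 158 km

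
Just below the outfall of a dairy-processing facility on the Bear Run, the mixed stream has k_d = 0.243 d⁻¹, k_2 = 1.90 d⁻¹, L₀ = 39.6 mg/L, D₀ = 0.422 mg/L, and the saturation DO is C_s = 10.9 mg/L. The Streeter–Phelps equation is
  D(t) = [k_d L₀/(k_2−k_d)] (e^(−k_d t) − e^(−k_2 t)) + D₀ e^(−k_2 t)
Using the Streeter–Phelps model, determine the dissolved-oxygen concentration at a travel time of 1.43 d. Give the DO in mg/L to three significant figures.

k_d L₀/(k_2−k_d) = 0.243×39.6/(1.90−0.243) = 9.623/1.657 = 5.807 mg/L.
e^(−k_d t) = e^(−0.243×1.430) = 0.7065; e^(−k_2 t) = e^(−1.90×1.430) = 0.06607.
D = 5.807 × (0.7065 − 0.06607) + 0.422 × 0.06607 = 3.719 + 0.02788 = 3.747 mg/L.
DO = C_s − D = 10.9 − 3.747 = 7.153 mg/L.

DO ≈ 7.15 mg/L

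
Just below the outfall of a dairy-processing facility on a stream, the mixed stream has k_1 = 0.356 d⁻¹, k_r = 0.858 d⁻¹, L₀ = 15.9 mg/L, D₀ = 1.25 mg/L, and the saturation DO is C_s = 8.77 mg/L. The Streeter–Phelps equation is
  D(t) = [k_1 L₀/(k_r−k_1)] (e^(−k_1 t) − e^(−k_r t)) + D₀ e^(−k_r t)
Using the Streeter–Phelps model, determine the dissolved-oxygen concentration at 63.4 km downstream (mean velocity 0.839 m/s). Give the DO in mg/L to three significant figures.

DO ≈ 5.24 mg/L

Travel time t = x/v = 63.4 km / (0.839 m/s) = 63400 m / 0.839 m/s = 75570 s = 0.8746 d.
k_1 L₀/(k_r−k_1) = 0.356×15.9/(0.858−0.356) = 5.660/0.5020 = 11.28 mg/L.
e^(−k_1 t) = e^(−0.356×0.8746) = 0.7324; e^(−k_r t) = e^(−0.858×0.8746) = 0.4722.
D = 11.28 × (0.7324 − 0.4722) + 1.25 × 0.4722 = 2.935 + 0.5902 = 3.525 mg/L.
DO = C_s − D = 8.77 − 3.525 = 5.245 mg/L.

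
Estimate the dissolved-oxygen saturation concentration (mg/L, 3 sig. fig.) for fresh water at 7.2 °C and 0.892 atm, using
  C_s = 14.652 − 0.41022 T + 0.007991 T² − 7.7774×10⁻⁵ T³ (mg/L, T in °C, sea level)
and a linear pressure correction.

At sea level: C_s = 14.652 − 0.41022×7.2 + 0.007991×7.2² − 7.7774×10⁻⁵×7.2³ = 12.08 mg/L.
Pressure correction: C_s' = 12.08 × 0.892 = 10.78 mg/L.

C_s ≈ 10.8 mg/L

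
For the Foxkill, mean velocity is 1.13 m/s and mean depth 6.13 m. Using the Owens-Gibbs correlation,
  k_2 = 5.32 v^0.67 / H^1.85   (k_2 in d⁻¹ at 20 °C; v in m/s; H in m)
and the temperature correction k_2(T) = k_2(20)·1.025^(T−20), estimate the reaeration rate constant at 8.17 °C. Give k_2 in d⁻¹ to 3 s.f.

k_2(20) = 5.32 × 1.13^0.67 / 6.13^1.85 = 5.32 × 1.085 / 28.63 = 0.2017 d⁻¹.
k_2(8.17) = 0.2017 × 1.025^(8.17−20) = 0.2017 × 0.7467 = 0.1506 d⁻¹.

k_2 ≈ 0.151 d⁻¹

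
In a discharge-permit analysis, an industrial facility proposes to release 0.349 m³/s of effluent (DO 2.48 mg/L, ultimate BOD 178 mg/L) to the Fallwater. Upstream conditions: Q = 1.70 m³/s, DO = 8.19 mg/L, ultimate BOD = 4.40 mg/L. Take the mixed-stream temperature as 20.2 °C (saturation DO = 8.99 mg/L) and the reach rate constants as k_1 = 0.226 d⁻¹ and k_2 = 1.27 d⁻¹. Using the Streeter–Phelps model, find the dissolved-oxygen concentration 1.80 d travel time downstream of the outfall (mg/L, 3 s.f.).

DO ≈ 4.66 mg/L

Mixed DO = (1.70×8.19 + 0.349×2.48)/(1.70+0.349) = 14.79/2.049 = 7.217 mg/L.
Mixed L₀ = (1.70×4.40 + 0.349×178)/(2.049) = 69.60/2.049 = 33.97 mg/L.
Initial deficit D₀ = C_s − DO₀ = 8.99 − 7.217 = 1.773 mg/L.
D(1.80) = [0.226×33.97/(1.27−0.226)](e^(−0.226×1.80) − e^(−1.27×1.80)) + 1.773 e^(−1.27×1.80)
= 7.353 × (0.6658 − 0.1017) + 1.773 × 0.1017 = 4.328 mg/L.
DO = 8.99 − 4.328 = 4.662 mg/L.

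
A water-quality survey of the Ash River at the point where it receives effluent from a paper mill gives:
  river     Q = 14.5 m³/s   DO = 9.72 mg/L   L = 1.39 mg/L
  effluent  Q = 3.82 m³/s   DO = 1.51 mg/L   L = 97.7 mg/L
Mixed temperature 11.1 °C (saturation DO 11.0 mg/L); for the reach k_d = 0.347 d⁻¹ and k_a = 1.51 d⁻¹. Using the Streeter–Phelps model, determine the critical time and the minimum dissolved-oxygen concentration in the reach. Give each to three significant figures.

Mixed DO = (14.5×9.72 + 3.82×1.51)/(14.5+3.82) = 146.7/18.32 = 8.008 mg/L.
Mixed L₀ = (14.5×1.39 + 3.82×97.7)/(18.32) = 393.4/18.32 = 21.47 mg/L.
Initial deficit D₀ = C_s − DO₀ = 11.0 − 8.008 = 2.992 mg/L.
t_c = (1/1.163) ln[(1.51/0.347)(1 − 2.992×1.163/(0.347×21.47))] = 0.8598 × ln(2.319) = 0.7234 d.
D_c = (0.347/1.51) × 21.47 × e^(−0.347×0.7234) = 0.2298 × 21.47 × 0.7780 = 3.839 mg/L.
Minimum DO = 11.0 − 3.839 = 7.161 mg/L.

t_c ≈ 0.723 d; minimum DO ≈ 7.16 mg/L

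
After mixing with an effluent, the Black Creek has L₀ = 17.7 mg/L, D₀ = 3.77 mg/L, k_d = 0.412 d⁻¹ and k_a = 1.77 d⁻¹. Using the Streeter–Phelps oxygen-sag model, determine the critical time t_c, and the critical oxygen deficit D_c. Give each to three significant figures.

With k_a/k_d = 4.296 and 1 − D₀(k_a−k_d)/(k_d L₀) = 0.2979,
t_c = ln(4.296 × 0.2979) / (1.77 − 0.412) = ln(1.280) / 1.358 = 0.2469/1.358 = 0.1818 d.
D_c = (k_d/k_a) L₀ e^(−k_d t_c) = (0.412/1.77) × 17.7 × e^(−0.412×0.1818) = 0.2328 × 17.7 × 0.9278 = 3.823 mg/L.

t_c ≈ 0.182 d; D_c ≈ 3.82 mg/L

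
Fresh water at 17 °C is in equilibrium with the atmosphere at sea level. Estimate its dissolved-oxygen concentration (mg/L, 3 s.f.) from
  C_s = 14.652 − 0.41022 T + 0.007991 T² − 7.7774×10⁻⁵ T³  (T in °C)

C_s = 14.652 − 0.41022×17 + 0.007991×17² − 7.7774×10⁻⁵×17³ = 9.606 mg/L.

C_s ≈ 9.61 mg/L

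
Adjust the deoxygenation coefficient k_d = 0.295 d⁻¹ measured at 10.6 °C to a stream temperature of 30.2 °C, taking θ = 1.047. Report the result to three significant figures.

k_d(T₂) = k_d(T₁) · θ^(T₂−T₁) = 0.295 × 1.047^(30.2−10.6)
= 0.295 × 1.047^19.6 = 0.295 × 2.460 = 0.7257 d⁻¹.

k_d ≈ 0.726 d⁻¹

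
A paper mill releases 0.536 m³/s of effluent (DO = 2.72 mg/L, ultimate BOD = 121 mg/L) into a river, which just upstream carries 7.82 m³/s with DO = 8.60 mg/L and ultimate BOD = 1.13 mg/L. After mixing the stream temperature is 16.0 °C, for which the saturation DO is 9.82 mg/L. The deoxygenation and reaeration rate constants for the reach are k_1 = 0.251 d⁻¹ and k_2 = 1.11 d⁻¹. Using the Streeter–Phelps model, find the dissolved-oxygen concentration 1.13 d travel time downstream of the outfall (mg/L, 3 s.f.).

DO ≈ 8.16 mg/L

Mixed DO = (7.82×8.60 + 0.536×2.72)/(7.82+0.536) = 68.71/8.356 = 8.223 mg/L.
Mixed L₀ = (7.82×1.13 + 0.536×121)/(8.356) = 73.69/8.356 = 8.819 mg/L.
Initial deficit D₀ = C_s − DO₀ = 9.82 − 8.223 = 1.597 mg/L.
D(1.13) = [0.251×8.819/(1.11−0.251)](e^(−0.251×1.13) − e^(−1.11×1.13)) + 1.597 e^(−1.11×1.13)
= 2.577 × (0.7530 − 0.2853) + 1.597 × 0.2853 = 1.661 mg/L.
DO = 9.82 − 1.661 = 8.159 mg/L.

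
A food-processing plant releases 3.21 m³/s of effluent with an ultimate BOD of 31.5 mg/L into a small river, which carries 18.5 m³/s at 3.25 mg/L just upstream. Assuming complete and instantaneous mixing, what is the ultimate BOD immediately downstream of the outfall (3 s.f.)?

7.43 mg/L

Flow-weighted mixing: C = (Q_r C_r + Q_w C_w)/(Q_r + Q_w)
= (18.5×3.25 + 3.21×31.5)/(18.5 + 3.21) = 161.2/21.71 = 7.427 mg/L.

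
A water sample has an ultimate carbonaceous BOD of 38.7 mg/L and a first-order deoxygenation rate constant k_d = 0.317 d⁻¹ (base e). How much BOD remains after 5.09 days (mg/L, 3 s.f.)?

L_t = L₀ e^(−k_d t) = 38.7 × e^(−0.317×5.09) = 38.7 × 0.1992 = 7.708 mg/L.

L ≈ 7.71 mg/L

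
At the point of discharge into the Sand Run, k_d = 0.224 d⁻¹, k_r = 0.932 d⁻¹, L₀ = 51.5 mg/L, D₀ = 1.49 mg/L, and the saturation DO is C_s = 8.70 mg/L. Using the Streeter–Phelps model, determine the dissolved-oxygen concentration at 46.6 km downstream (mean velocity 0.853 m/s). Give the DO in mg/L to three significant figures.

Travel time t = x/v = 46.6 km / (0.853 m/s) = 46600 m / 0.853 m/s = 54630 s = 0.6323 d.
k_d L₀/(k_r−k_d) = 0.224×51.5/(0.932−0.224) = 11.54/0.7080 = 16.29 mg/L.
e^(−k_d t) = e^(−0.224×0.6323) = 0.8679; e^(−k_r t) = e^(−0.932×0.6323) = 0.5547.
D = 16.29 × (0.8679 − 0.5547) + 1.49 × 0.5547 = 5.104 + 0.8265 = 5.930 mg/L.
DO = C_s − D = 8.70 − 5.930 = 2.770 mg/L.

DO ≈ 2.77 mg/L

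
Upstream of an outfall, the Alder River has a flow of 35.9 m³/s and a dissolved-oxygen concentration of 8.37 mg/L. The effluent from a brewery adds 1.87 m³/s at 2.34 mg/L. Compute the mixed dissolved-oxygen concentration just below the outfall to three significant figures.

Flow-weighted mixing: C = (Q_r C_r + Q_w C_w)/(Q_r + Q_w)
= (35.9×8.37 + 1.87×2.34)/(35.9 + 1.87) = 304.9/37.77 = 8.071 mg/L.

8.07 mg/L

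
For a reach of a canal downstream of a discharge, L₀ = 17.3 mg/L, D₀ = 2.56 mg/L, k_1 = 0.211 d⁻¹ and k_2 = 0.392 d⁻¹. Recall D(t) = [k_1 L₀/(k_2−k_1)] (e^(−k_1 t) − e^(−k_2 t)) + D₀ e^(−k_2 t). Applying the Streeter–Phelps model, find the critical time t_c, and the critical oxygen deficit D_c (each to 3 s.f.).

With k_2/k_1 = 1.858 and 1 − D₀(k_2−k_1)/(k_1 L₀) = 0.8731,
t_c = ln(1.858 × 0.8731) / (0.392 − 0.211) = ln(1.622) / 0.1810 = 0.4837/0.1810 = 2.672 d.
L(t_c) = L₀ e^(−k_1 t_c) = 17.3 × 0.5690 = 9.844 mg/L, and at the critical point k_2 D_c = k_1 L, so D_c = (0.211/0.392) × 9.844 = 5.299 mg/L.

t_c ≈ 2.67 d; D_c ≈ 5.30 mg/L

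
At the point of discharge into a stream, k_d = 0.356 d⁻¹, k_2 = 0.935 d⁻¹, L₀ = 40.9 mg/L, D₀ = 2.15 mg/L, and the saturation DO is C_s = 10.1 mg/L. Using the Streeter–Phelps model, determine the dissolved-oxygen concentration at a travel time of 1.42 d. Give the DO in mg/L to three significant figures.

DO ≈ 1.03 mg/L

k_d L₀/(k_2−k_d) = 0.356×40.9/(0.935−0.356) = 14.56/0.5790 = 25.15 mg/L.
e^(−k_d t) = e^(−0.356×1.420) = 0.6032; e^(−k_2 t) = e^(−0.935×1.420) = 0.2651.
D = 25.15 × (0.6032 − 0.2651) + 2.15 × 0.2651 = 8.503 + 0.5699 = 9.072 mg/L.
DO = C_s − D = 10.1 − 9.072 = 1.028 mg/L.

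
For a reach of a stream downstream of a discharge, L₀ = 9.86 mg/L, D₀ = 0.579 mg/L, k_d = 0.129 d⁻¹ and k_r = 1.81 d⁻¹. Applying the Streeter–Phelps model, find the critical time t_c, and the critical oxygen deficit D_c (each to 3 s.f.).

t_c ≈ 0.709 d; D_c ≈ 0.641 mg/L

With k_r/k_d = 14.03 and 1 − D₀(k_r−k_d)/(k_d L₀) = 0.2348,
t_c = ln(14.03 × 0.2348) / (1.81 − 0.129) = ln(3.294) / 1.681 = 1.192/1.681 = 0.7092 d.
L(t_c) = L₀ e^(−k_d t_c) = 9.86 × 0.9126 = 8.998 mg/L, and at the critical point k_r D_c = k_d L, so D_c = (0.129/1.81) × 8.998 = 0.6413 mg/L.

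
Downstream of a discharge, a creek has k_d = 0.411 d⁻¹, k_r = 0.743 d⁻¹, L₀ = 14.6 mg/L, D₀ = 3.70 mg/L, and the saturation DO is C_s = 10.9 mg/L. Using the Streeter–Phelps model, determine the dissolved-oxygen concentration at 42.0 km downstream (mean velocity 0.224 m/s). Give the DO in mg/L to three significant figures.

DO ≈ 6.36 mg/L

Travel time t = x/v = 42.0 km / (0.224 m/s) = 42000 m / 0.224 m/s = 187500 s = 2.170 d.
k_d L₀/(k_r−k_d) = 0.411×14.6/(0.743−0.411) = 6.001/0.3320 = 18.07 mg/L.
e^(−k_d t) = e^(−0.411×2.170) = 0.4099; e^(−k_r t) = e^(−0.743×2.170) = 0.1994.
D = 18.07 × (0.4099 − 0.1994) + 3.70 × 0.1994 = 3.804 + 0.7378 = 4.542 mg/L.
DO = C_s − D = 10.9 − 4.542 = 6.358 mg/L.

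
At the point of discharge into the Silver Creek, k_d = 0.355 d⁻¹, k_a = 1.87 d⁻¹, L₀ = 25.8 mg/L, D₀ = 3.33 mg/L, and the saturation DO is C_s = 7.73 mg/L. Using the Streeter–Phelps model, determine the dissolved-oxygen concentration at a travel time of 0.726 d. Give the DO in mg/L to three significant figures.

DO ≈ 3.76 mg/L

k_d L₀/(k_a−k_d) = 0.355×25.8/(1.87−0.355) = 9.159/1.515 = 6.046 mg/L.
e^(−k_d t) = e^(−0.355×0.7260) = 0.7728; e^(−k_a t) = e^(−1.87×0.7260) = 0.2573.
D = 6.046 × (0.7728 − 0.2573) + 3.33 × 0.2573 = 3.117 + 0.8567 = 3.973 mg/L.
DO = C_s − D = 7.73 − 3.973 = 3.757 mg/L.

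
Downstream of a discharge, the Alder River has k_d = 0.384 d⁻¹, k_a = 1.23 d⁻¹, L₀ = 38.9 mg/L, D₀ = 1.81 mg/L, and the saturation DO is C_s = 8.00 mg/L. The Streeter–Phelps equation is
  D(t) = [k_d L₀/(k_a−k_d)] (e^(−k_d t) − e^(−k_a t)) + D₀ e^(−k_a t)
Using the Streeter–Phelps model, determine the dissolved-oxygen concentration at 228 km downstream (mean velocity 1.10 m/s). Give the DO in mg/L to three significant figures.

DO ≈ 1.80 mg/L

Travel time t = x/v = 228 km / (1.10 m/s) = 228000 m / 1.10 m/s = 207300 s = 2.399 d.
k_d L₀/(k_a−k_d) = 0.384×38.9/(1.23−0.384) = 14.94/0.8460 = 17.66 mg/L.
e^(−k_d t) = e^(−0.384×2.399) = 0.3980; e^(−k_a t) = e^(−1.23×2.399) = 0.05230.
D = 17.66 × (0.3980 − 0.05230) + 1.81 × 0.05230 = 6.105 + 0.09466 = 6.199 mg/L.
DO = C_s − D = 8.00 − 6.199 = 1.801 mg/L.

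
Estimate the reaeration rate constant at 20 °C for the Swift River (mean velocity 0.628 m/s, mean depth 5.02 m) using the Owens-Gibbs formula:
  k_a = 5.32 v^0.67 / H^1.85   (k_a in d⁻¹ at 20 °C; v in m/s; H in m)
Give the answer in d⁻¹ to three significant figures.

k_a ≈ 0.197 d⁻¹

k_a = 5.32 × 0.628^0.67 / 5.02^1.85 = 5.32 × 0.7322 / 19.78 = 0.1969 d⁻¹.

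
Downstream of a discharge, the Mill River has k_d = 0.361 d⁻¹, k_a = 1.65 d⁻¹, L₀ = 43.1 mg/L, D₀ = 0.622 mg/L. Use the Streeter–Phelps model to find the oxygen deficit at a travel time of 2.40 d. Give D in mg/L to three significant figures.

k_d L₀/(k_a−k_d) = 0.361×43.1/(1.65−0.361) = 15.56/1.289 = 12.07 mg/L.
e^(−k_d t) = e^(−0.361×2.400) = 0.4205; e^(−k_a t) = e^(−1.65×2.400) = 0.01906.
D = 12.07 × (0.4205 − 0.01906) + 0.622 × 0.01906 = 4.845 + 0.01186 = 4.857 mg/L.

D ≈ 4.86 mg/L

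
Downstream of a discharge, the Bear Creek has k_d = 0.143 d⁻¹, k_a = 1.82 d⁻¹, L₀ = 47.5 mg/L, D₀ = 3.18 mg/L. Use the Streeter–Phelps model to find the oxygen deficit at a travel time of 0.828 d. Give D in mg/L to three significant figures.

D ≈ 3.41 mg/L

k_d L₀/(k_a−k_d) = 0.143×47.5/(1.82−0.143) = 6.792/1.677 = 4.050 mg/L.
e^(−k_d t) = e^(−0.143×0.8280) = 0.8883; e^(−k_a t) = e^(−1.82×0.8280) = 0.2216.
D = 4.050 × (0.8883 − 0.2216) + 3.18 × 0.2216 = 2.701 + 0.7046 = 3.405 mg/L.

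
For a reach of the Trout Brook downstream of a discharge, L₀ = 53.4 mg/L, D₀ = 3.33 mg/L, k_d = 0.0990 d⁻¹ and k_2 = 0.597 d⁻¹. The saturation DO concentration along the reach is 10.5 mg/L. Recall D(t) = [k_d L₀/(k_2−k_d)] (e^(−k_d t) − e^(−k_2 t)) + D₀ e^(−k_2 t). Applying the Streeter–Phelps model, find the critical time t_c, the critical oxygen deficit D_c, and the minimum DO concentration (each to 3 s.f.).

With k_2/k_d = 6.030 and 1 − D₀(k_2−k_d)/(k_d L₀) = 0.6863,
t_c = ln(6.030 × 0.6863) / (0.597 − 0.0990) = ln(4.139) / 0.4980 = 1.420/0.4980 = 2.852 d.
L(t_c) = L₀ e^(−k_d t_c) = 53.4 × 0.7540 = 40.26 mg/L, and at the critical point k_2 D_c = k_d L, so D_c = (0.0990/0.597) × 40.26 = 6.677 mg/L.
Minimum DO = C_s − D_c = 10.5 − 6.677 = 3.823 mg/L.

t_c ≈ 2.85 d; D_c ≈ 6.68 mg/L; min DO ≈ 3.82 mg/L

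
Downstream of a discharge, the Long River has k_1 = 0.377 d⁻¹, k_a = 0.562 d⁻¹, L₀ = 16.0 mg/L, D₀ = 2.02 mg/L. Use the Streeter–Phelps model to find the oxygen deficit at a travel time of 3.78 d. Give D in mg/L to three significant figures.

D ≈ 4.19 mg/L

k_1 L₀/(k_a−k_1) = 0.377×16.0/(0.562−0.377) = 6.032/0.1850 = 32.61 mg/L.
e^(−k_1 t) = e^(−0.377×3.780) = 0.2405; e^(−k_a t) = e^(−0.562×3.780) = 0.1195.
D = 32.61 × (0.2405 − 0.1195) + 2.02 × 0.1195 = 3.945 + 0.2414 = 4.186 mg/L.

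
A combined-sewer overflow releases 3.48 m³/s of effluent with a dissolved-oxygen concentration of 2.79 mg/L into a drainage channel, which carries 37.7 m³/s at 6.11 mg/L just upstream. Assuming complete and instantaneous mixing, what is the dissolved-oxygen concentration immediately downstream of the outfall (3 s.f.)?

5.83 mg/L

Flow-weighted mixing: C = (Q_r C_r + Q_w C_w)/(Q_r + Q_w)
= (37.7×6.11 + 3.48×2.79)/(37.7 + 3.48) = 240.1/41.18 = 5.829 mg/L.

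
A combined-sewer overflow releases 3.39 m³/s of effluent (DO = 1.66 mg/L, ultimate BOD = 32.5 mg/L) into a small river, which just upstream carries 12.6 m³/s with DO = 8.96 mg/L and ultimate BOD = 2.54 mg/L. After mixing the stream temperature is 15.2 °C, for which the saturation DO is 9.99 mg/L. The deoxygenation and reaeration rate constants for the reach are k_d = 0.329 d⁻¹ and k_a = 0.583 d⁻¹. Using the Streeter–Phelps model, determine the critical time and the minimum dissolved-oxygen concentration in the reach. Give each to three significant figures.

t_c ≈ 1.26 d; minimum DO ≈ 6.67 mg/L

Mixed DO = (12.6×8.96 + 3.39×1.66)/(12.6+3.39) = 118.5/15.99 = 7.412 mg/L.
Mixed L₀ = (12.6×2.54 + 3.39×32.5)/(15.99) = 142.2/15.99 = 8.892 mg/L.
Initial deficit D₀ = C_s − DO₀ = 9.99 − 7.412 = 2.578 mg/L.
t_c = (1/0.2540) ln[(0.583/0.329)(1 − 2.578×0.2540/(0.329×8.892))] = 3.937 × ln(1.375) = 1.255 d.
D_c = (0.329/0.583) × 8.892 × e^(−0.329×1.255) = 0.5643 × 8.892 × 0.6617 = 3.320 mg/L.
Minimum DO = 9.99 − 3.320 = 6.670 mg/L.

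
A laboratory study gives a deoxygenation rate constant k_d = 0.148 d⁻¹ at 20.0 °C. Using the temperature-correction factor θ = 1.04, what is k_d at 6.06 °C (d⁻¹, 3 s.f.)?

k_d ≈ 0.0857 d⁻¹

k_d(T₂) = k_d(T₁) · θ^(T₂−T₁) = 0.148 × 1.04^(6.06−20.0)
= 0.148 × 1.04^-13.9 = 0.148 × 0.5788 = 0.08567 d⁻¹.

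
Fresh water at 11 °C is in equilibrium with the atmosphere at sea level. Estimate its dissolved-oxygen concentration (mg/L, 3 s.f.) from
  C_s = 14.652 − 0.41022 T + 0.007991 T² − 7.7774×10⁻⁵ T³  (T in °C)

C_s ≈ 11.0 mg/L

C_s = 14.652 − 0.41022×11 + 0.007991×11² − 7.7774×10⁻⁵×11³ = 11.00 mg/L.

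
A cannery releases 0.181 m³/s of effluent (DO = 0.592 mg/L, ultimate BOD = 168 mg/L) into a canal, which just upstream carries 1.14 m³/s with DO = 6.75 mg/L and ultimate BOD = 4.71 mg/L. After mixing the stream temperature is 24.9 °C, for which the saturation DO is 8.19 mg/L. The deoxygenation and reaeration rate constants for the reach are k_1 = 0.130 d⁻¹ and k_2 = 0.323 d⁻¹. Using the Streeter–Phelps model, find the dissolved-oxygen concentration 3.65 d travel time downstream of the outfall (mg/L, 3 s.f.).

Mixed DO = (1.14×6.75 + 0.181×0.592)/(1.14+0.181) = 7.802/1.321 = 5.906 mg/L.
Mixed L₀ = (1.14×4.71 + 0.181×168)/(1.321) = 35.78/1.321 = 27.08 mg/L.
Initial deficit D₀ = C_s − DO₀ = 8.19 − 5.906 = 2.284 mg/L.
D(3.65) = [0.130×27.08/(0.323−0.130)](e^(−0.130×3.65) − e^(−0.323×3.65)) + 2.284 e^(−0.323×3.65)
= 18.24 × (0.6222 − 0.3076) + 2.284 × 0.3076 = 6.442 mg/L.
DO = 8.19 − 6.442 = 1.748 mg/L.

DO ≈ 1.75 mg/L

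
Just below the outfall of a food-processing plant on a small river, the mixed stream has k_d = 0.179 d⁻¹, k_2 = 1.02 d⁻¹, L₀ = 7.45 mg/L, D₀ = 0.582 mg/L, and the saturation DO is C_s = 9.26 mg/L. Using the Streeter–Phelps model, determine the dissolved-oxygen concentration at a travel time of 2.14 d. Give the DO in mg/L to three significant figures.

k_d L₀/(k_2−k_d) = 0.179×7.45/(1.02−0.179) = 1.334/0.8410 = 1.586 mg/L.
e^(−k_d t) = e^(−0.179×2.140) = 0.6818; e^(−k_2 t) = e^(−1.02×2.140) = 0.1127.
D = 1.586 × (0.6818 − 0.1127) + 0.582 × 0.1127 = 0.9023 + 0.06561 = 0.9679 mg/L.
DO = C_s − D = 9.26 − 0.9679 = 8.292 mg/L.

DO ≈ 8.29 mg/L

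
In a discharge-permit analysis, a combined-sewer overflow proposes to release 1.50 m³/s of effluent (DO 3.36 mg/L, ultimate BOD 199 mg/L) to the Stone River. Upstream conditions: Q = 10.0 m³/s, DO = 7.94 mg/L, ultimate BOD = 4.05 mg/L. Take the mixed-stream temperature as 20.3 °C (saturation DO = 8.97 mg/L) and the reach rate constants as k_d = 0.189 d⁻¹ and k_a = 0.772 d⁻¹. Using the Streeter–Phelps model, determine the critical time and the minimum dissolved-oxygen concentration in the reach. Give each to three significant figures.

t_c ≈ 2.09 d; minimum DO ≈ 4.11 mg/L

Mixed DO = (10.0×7.94 + 1.50×3.36)/(10.0+1.50) = 84.44/11.50 = 7.343 mg/L.
Mixed L₀ = (10.0×4.05 + 1.50×199)/(11.50) = 339.0/11.50 = 29.48 mg/L.
Initial deficit D₀ = C_s − DO₀ = 8.97 − 7.343 = 1.627 mg/L.
t_c = (1/0.5830) ln[(0.772/0.189)(1 − 1.627×0.5830/(0.189×29.48))] = 1.715 × ln(3.389) = 2.094 d.
D_c = (0.189/0.772) × 29.48 × e^(−0.189×2.094) = 0.2448 × 29.48 × 0.6732 = 4.858 mg/L.
Minimum DO = 8.97 − 4.858 = 4.112 mg/L.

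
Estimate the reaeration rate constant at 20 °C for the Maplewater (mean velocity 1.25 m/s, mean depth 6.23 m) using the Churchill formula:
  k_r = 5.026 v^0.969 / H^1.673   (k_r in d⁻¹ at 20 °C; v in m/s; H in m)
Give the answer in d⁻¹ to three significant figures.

k_r = 5.026 × 1.25^0.969 / 6.23^1.673 = 5.026 × 1.241 / 21.34 = 0.2924 d⁻¹.

k_r ≈ 0.292 d⁻¹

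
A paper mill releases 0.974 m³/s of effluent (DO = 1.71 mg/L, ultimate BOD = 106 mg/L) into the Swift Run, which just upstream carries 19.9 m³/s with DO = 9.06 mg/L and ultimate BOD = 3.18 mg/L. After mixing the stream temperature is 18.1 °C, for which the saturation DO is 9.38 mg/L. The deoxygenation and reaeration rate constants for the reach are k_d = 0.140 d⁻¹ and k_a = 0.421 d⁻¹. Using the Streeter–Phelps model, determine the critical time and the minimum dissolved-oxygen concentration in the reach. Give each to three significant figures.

t_c ≈ 3.27 d; minimum DO ≈ 7.70 mg/L

Mixed DO = (19.9×9.06 + 0.974×1.71)/(19.9+0.974) = 182.0/20.87 = 8.717 mg/L.
Mixed L₀ = (19.9×3.18 + 0.974×106)/(20.87) = 166.5/20.87 = 7.978 mg/L.
Initial deficit D₀ = C_s − DO₀ = 9.38 − 8.717 = 0.6630 mg/L.
t_c = (1/0.2810) ln[(0.421/0.140)(1 − 0.6630×0.2810/(0.140×7.978))] = 3.559 × ln(2.506) = 3.269 d.
D_c = (0.140/0.421) × 7.978 × e^(−0.140×3.269) = 0.3325 × 7.978 × 0.6328 = 1.679 mg/L.
Minimum DO = 9.38 − 1.679 = 7.701 mg/L.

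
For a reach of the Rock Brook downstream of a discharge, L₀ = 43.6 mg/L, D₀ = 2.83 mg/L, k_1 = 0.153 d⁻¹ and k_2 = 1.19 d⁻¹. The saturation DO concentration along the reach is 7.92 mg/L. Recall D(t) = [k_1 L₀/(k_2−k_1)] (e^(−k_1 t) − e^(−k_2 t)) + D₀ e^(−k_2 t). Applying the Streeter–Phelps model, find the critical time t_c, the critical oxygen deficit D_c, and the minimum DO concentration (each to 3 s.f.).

t_c = [1/(k_2−k_1)] ln[(k_2/k_1)(1 − D₀(k_2−k_1)/(k_1 L₀))]
= [1/(1.19−0.153)] ln[(1.19/0.153)(1 − 2.83×1.037/(0.153×43.6))]
= (1/1.037) ln[7.778 × 0.5601] = 0.9643 × ln(4.356) = 0.9643 × 1.472 = 1.419 d.
L(t_c) = L₀ e^(−k_1 t_c) = 43.6 × 0.8048 = 35.09 mg/L, and at the critical point k_2 D_c = k_1 L, so D_c = (0.153/1.19) × 35.09 = 4.512 mg/L.
Minimum DO = C_s − D_c = 7.92 − 4.512 = 3.408 mg/L.

t_c ≈ 1.42 d; D_c ≈ 4.51 mg/L; min DO ≈ 3.41 mg/L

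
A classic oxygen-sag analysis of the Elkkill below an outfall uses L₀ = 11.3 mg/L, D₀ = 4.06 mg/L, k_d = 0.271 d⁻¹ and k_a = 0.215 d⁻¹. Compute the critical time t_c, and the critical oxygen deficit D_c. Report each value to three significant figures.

At the critical point dD/dt = 0, so k_d L₀ e^(−k_d t) = k_a D. Substituting D(t) from the Streeter–Phelps equation and solving for t gives
t_c = ln[(k_a/k_d)(1 − D₀(k_a−k_d)/(k_d L₀))] / (k_a−k_d).
Here k_a−k_d = -0.05600 d⁻¹ and 1 − D₀(k_a−k_d)/(k_d L₀) = 1 − 4.06×-0.05600/(0.271×11.3) = 1.074, so
t_c = ln(0.7934 × 1.074) / -0.05600 = -0.1599 / -0.05600 = 2.855 d.
D_c = (k_d/k_a) L₀ e^(−k_d t_c) = (0.271/0.215) × 11.3 × e^(−0.271×2.855) = 1.260 × 11.3 × 0.4613 = 6.571 mg/L.

t_c ≈ 2.85 d; D_c ≈ 6.57 mg/L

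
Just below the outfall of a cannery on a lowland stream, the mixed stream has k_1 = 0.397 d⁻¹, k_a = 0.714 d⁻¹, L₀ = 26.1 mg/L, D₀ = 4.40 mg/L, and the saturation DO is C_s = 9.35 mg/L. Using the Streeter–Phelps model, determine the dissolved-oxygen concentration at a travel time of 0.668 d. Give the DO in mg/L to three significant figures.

k_1 L₀/(k_a−k_1) = 0.397×26.1/(0.714−0.397) = 10.36/0.3170 = 32.69 mg/L.
e^(−k_1 t) = e^(−0.397×0.6680) = 0.7671; e^(−k_a t) = e^(−0.714×0.6680) = 0.6207.
D = 32.69 × (0.7671 − 0.6207) + 4.40 × 0.6207 = 4.785 + 2.731 = 7.516 mg/L.
DO = C_s − D = 9.35 − 7.516 = 1.834 mg/L.

DO ≈ 1.83 mg/L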